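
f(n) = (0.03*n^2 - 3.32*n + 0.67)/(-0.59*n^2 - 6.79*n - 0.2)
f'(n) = (0.06*n - 3.32)/(-0.59*n^2 - 6.79*n - 0.2) + (1.18*n + 6.79)*(0.03*n^2 - 3.32*n + 0.67)/(-0.59*n^2 - 6.79*n - 0.2)^2 = (-2.1625*n^2 + 0.778600000000001*n + 5.2133)/(0.3481*n^4 + 8.0122*n^3 + 46.3401*n^2 + 2.716*n + 0.04)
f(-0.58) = 0.74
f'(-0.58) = 0.32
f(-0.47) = 0.78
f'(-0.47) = 0.53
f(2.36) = 0.36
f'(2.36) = -0.01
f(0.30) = 0.14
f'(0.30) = 1.00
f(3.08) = 0.35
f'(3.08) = -0.02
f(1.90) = 0.36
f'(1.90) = -0.00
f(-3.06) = 0.74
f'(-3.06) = -0.08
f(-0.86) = 0.68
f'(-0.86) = 0.11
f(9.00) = 0.25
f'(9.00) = -0.01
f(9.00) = 0.25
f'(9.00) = -0.01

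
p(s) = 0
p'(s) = 0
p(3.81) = 0.00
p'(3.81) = 0.00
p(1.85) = 0.00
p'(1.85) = 0.00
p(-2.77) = 0.00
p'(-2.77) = 0.00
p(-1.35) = 0.00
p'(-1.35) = 0.00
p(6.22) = 0.00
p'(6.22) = 0.00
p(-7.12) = 0.00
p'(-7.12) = 0.00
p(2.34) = 0.00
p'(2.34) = 0.00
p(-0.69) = 0.00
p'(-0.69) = 0.00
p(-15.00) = 0.00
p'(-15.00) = 0.00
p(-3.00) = 0.00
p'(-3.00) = 0.00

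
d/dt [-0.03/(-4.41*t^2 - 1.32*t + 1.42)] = (-0.2646*t - 0.0396)/(4.41*t^2 + 1.32*t - 1.42)^2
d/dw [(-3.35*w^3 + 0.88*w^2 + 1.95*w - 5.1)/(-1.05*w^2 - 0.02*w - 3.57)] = (3.5175*w^4 + 0.134*w^3 + 37.9084*w^2 - 16.9932*w - 7.0635)/(1.1025*w^4 + 0.042*w^3 + 7.4974*w^2 + 0.1428*w + 12.7449)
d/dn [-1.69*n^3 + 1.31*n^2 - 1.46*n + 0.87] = -5.07*n^2 + 2.62*n - 1.46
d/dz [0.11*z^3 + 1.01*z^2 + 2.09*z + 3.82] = 0.33*z^2 + 2.02*z + 2.09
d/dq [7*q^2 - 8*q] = 14*q - 8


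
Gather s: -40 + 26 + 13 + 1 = 0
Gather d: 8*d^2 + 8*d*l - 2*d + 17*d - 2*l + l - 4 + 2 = 8*d^2 + d*(8*l + 15) - l - 2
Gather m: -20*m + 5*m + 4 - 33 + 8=-15*m - 21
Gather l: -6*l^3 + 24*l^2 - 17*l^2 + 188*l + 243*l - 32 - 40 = -6*l^3 + 7*l^2 + 431*l - 72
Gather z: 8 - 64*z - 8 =-64*z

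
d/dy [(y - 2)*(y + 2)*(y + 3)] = 3*y^2 + 6*y - 4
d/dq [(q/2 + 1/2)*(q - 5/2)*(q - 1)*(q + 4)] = 2*q^3 + 9*q^2/4 - 11*q - 3/4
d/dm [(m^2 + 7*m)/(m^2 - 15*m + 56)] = 2*(-11*m^2 + 56*m + 196)/(m^4 - 30*m^3 + 337*m^2 - 1680*m + 3136)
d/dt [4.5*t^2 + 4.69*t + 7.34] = 9.0*t + 4.69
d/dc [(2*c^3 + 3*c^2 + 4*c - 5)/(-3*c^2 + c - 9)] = (-6*c^4 + 4*c^3 - 39*c^2 - 84*c - 31)/(9*c^4 - 6*c^3 + 55*c^2 - 18*c + 81)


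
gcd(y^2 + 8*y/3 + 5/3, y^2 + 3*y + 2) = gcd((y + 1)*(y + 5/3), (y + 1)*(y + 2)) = y + 1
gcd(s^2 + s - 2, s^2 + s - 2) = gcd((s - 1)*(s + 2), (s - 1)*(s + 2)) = s^2 + s - 2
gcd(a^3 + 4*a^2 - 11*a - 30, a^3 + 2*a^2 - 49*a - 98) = a + 2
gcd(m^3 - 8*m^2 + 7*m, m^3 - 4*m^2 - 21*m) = m^2 - 7*m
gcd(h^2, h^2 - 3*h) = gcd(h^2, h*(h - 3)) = h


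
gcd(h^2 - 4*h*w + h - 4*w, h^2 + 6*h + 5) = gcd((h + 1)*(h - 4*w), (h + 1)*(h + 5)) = h + 1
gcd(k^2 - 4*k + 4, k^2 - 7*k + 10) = k - 2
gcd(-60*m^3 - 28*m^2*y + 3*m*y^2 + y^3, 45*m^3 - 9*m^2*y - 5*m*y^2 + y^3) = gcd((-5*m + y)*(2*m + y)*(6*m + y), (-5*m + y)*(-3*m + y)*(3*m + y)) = -5*m + y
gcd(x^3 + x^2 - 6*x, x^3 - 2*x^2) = x^2 - 2*x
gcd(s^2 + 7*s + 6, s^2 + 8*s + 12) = s + 6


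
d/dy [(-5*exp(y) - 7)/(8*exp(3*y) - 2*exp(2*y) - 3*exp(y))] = (80*exp(3*y) + 158*exp(2*y) - 28*exp(y) - 21)*exp(-y)/(64*exp(4*y) - 32*exp(3*y) - 44*exp(2*y) + 12*exp(y) + 9)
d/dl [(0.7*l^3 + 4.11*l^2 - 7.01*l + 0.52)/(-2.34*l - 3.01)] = (-3.276*l^3 - 15.9384*l^2 - 24.7422*l + 22.3169)/(5.4756*l^2 + 14.0868*l + 9.0601)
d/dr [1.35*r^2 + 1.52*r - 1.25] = 2.7*r + 1.52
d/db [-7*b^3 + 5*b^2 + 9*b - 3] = -21*b^2 + 10*b + 9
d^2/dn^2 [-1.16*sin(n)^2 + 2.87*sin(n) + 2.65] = 4.64*sin(n)^2 - 2.87*sin(n) - 2.32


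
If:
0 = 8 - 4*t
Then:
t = 2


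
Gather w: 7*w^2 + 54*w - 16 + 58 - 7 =7*w^2 + 54*w + 35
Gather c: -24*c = -24*c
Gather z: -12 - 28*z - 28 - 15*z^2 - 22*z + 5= -15*z^2 - 50*z - 35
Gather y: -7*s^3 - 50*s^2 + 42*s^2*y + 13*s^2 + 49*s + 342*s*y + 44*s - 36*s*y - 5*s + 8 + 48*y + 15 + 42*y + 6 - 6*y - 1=-7*s^3 - 37*s^2 + 88*s + y*(42*s^2 + 306*s + 84) + 28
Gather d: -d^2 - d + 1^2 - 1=-d^2 - d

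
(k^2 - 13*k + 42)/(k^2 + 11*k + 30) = (k^2 - 13*k + 42)/(k^2 + 11*k + 30)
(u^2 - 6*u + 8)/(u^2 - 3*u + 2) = (u - 4)/(u - 1)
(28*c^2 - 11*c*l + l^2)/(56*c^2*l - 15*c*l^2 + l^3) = (4*c - l)/(l*(8*c - l))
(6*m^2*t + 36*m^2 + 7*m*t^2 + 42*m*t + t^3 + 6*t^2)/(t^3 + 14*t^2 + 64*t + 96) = (6*m^2 + 7*m*t + t^2)/(t^2 + 8*t + 16)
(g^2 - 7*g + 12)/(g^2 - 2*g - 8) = (g - 3)/(g + 2)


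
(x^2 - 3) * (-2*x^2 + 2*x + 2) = -2*x^4 + 2*x^3 + 8*x^2 - 6*x - 6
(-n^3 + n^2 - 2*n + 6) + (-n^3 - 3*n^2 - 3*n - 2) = -2*n^3 - 2*n^2 - 5*n + 4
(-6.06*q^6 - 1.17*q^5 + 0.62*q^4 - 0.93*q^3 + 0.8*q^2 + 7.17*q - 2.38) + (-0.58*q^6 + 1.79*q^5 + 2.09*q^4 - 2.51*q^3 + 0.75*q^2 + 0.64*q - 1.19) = -6.64*q^6 + 0.62*q^5 + 2.71*q^4 - 3.44*q^3 + 1.55*q^2 + 7.81*q - 3.57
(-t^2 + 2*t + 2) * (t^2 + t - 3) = -t^4 + t^3 + 7*t^2 - 4*t - 6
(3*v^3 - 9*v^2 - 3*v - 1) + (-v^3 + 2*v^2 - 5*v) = 2*v^3 - 7*v^2 - 8*v - 1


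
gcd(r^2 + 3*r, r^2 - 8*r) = r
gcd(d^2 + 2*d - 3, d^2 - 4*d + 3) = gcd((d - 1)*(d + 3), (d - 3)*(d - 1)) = d - 1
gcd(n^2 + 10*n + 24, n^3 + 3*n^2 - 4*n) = n + 4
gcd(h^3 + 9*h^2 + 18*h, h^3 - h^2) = h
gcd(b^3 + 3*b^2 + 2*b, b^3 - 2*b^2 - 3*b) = b^2 + b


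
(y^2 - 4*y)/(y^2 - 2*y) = (y - 4)/(y - 2)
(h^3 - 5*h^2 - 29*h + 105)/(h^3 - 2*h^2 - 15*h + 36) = (h^2 - 2*h - 35)/(h^2 + h - 12)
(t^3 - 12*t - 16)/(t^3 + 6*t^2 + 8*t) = (t^2 - 2*t - 8)/(t*(t + 4))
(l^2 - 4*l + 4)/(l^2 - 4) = (l - 2)/(l + 2)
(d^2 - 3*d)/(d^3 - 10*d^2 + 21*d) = 1/(d - 7)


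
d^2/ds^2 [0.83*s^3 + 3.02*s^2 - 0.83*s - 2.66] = 4.98*s + 6.04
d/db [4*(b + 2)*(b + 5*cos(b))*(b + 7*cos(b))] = -4*(b + 2)*(b + 5*cos(b))*(7*sin(b) - 1) - 4*(b + 2)*(b + 7*cos(b))*(5*sin(b) - 1) + 4*(b + 5*cos(b))*(b + 7*cos(b))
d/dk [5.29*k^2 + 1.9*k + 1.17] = 10.58*k + 1.9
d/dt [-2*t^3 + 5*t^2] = 2*t*(5 - 3*t)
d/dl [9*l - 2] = 9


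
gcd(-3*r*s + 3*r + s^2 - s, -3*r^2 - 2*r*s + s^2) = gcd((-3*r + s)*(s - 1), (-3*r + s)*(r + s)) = 3*r - s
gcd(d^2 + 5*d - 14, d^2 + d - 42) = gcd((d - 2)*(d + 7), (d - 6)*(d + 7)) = d + 7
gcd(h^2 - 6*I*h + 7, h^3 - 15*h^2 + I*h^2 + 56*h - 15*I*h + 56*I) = h + I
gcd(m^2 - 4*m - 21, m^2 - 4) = 1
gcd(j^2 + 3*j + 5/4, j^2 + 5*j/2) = j + 5/2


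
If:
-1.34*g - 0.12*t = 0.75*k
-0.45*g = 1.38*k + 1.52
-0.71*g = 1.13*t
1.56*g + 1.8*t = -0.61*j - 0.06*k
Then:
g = 0.81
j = -0.44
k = -1.37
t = -0.51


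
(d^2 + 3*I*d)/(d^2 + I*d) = (d + 3*I)/(d + I)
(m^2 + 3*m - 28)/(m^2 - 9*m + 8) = (m^2 + 3*m - 28)/(m^2 - 9*m + 8)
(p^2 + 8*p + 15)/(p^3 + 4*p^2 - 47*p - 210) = (p + 3)/(p^2 - p - 42)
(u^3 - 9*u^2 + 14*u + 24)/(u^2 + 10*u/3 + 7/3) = 3*(u^2 - 10*u + 24)/(3*u + 7)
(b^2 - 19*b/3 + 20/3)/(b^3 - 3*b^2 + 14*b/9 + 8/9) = 3*(b - 5)/(3*b^2 - 5*b - 2)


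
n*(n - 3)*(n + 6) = n^3 + 3*n^2 - 18*n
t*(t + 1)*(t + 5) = t^3 + 6*t^2 + 5*t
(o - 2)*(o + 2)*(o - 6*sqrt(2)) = o^3 - 6*sqrt(2)*o^2 - 4*o + 24*sqrt(2)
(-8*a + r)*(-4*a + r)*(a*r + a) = 32*a^3*r + 32*a^3 - 12*a^2*r^2 - 12*a^2*r + a*r^3 + a*r^2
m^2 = m^2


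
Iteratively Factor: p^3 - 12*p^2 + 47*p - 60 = (p - 5)*(p^2 - 7*p + 12) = (p - 5)*(p - 4)*(p - 3)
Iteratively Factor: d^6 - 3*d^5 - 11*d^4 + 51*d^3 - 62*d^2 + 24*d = (d - 1)*(d^5 - 2*d^4 - 13*d^3 + 38*d^2 - 24*d) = (d - 1)^2*(d^4 - d^3 - 14*d^2 + 24*d) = (d - 3)*(d - 1)^2*(d^3 + 2*d^2 - 8*d) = (d - 3)*(d - 1)^2*(d + 4)*(d^2 - 2*d) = d*(d - 3)*(d - 1)^2*(d + 4)*(d - 2)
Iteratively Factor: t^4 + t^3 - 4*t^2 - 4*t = (t + 1)*(t^3 - 4*t) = (t - 2)*(t + 1)*(t^2 + 2*t) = t*(t - 2)*(t + 1)*(t + 2)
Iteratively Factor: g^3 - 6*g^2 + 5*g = (g - 1)*(g^2 - 5*g) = g*(g - 1)*(g - 5)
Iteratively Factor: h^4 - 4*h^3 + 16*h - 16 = (h + 2)*(h^3 - 6*h^2 + 12*h - 8) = (h - 2)*(h + 2)*(h^2 - 4*h + 4) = (h - 2)^2*(h + 2)*(h - 2)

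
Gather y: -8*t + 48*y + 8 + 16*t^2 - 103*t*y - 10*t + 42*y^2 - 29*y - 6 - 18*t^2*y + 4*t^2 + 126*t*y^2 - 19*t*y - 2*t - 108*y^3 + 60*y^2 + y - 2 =20*t^2 - 20*t - 108*y^3 + y^2*(126*t + 102) + y*(-18*t^2 - 122*t + 20)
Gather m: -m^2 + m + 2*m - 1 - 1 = -m^2 + 3*m - 2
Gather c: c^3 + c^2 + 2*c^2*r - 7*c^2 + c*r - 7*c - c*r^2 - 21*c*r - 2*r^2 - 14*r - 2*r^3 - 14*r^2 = c^3 + c^2*(2*r - 6) + c*(-r^2 - 20*r - 7) - 2*r^3 - 16*r^2 - 14*r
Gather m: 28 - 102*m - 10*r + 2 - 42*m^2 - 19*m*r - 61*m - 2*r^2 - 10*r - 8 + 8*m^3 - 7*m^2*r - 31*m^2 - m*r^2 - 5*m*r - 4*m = 8*m^3 + m^2*(-7*r - 73) + m*(-r^2 - 24*r - 167) - 2*r^2 - 20*r + 22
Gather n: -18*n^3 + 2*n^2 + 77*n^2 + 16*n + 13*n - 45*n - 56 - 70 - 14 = -18*n^3 + 79*n^2 - 16*n - 140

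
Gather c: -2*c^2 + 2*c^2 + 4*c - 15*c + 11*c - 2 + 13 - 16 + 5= 0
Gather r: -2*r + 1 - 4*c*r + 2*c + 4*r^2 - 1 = 2*c + 4*r^2 + r*(-4*c - 2)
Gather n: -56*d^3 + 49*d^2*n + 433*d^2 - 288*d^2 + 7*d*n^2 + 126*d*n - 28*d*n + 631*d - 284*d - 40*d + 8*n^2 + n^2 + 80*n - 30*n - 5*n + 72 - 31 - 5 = -56*d^3 + 145*d^2 + 307*d + n^2*(7*d + 9) + n*(49*d^2 + 98*d + 45) + 36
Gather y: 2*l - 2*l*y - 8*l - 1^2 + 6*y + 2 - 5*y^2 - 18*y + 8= -6*l - 5*y^2 + y*(-2*l - 12) + 9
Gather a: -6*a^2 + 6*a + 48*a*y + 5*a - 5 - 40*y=-6*a^2 + a*(48*y + 11) - 40*y - 5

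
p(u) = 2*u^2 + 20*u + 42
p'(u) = 4*u + 20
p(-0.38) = 34.69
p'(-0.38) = 18.48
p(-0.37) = 34.87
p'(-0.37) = 18.52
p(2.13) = 93.67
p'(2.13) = 28.52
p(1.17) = 68.14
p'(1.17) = 24.68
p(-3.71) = -4.67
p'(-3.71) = 5.16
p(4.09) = 157.26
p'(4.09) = 36.36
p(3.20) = 126.48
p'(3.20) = 32.80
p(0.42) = 50.75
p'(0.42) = 21.68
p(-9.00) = 24.00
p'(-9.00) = -16.00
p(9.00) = 384.00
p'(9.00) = 56.00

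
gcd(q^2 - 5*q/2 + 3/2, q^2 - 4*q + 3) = q - 1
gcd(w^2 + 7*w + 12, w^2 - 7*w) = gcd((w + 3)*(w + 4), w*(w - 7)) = 1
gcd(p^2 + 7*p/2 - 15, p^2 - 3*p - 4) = 1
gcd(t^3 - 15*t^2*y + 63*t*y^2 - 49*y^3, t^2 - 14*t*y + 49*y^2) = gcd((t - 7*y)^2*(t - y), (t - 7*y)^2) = t^2 - 14*t*y + 49*y^2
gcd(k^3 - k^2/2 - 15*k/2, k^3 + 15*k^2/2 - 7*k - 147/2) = k - 3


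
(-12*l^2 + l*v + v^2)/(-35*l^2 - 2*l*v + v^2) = (12*l^2 - l*v - v^2)/(35*l^2 + 2*l*v - v^2)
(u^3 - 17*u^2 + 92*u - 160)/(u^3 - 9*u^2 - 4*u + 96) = (u - 5)/(u + 3)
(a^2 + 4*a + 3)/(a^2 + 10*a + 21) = (a + 1)/(a + 7)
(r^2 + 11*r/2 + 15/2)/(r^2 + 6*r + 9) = (r + 5/2)/(r + 3)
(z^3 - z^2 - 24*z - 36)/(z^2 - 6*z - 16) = (z^2 - 3*z - 18)/(z - 8)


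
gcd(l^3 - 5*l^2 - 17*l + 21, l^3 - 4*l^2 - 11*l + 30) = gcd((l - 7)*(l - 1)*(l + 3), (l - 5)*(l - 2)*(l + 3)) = l + 3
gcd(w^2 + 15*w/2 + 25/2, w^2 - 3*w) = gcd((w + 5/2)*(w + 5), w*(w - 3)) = 1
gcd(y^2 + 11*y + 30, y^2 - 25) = y + 5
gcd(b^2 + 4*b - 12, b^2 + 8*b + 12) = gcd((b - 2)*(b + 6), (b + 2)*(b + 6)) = b + 6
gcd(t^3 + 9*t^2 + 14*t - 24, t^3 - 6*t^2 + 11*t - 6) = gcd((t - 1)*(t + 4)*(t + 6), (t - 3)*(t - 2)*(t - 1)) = t - 1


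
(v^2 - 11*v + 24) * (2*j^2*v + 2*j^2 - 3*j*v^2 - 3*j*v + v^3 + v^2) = 2*j^2*v^3 - 20*j^2*v^2 + 26*j^2*v + 48*j^2 - 3*j*v^4 + 30*j*v^3 - 39*j*v^2 - 72*j*v + v^5 - 10*v^4 + 13*v^3 + 24*v^2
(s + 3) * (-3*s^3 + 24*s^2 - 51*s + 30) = -3*s^4 + 15*s^3 + 21*s^2 - 123*s + 90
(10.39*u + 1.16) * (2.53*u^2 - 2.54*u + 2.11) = 26.2867*u^3 - 23.4558*u^2 + 18.9765*u + 2.4476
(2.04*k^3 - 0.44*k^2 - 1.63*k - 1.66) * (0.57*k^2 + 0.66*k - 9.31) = 1.1628*k^5 + 1.0956*k^4 - 20.2119*k^3 + 2.0744*k^2 + 14.0797*k + 15.4546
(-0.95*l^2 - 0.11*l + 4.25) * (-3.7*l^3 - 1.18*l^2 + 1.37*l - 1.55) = 3.515*l^5 + 1.528*l^4 - 16.8967*l^3 - 3.6932*l^2 + 5.993*l - 6.5875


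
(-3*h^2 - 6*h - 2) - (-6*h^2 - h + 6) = 3*h^2 - 5*h - 8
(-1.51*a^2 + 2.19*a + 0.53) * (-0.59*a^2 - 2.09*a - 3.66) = 0.8909*a^4 + 1.8638*a^3 + 0.636800000000001*a^2 - 9.1231*a - 1.9398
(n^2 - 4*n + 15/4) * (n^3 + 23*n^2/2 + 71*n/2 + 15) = n^5 + 15*n^4/2 - 27*n^3/4 - 671*n^2/8 + 585*n/8 + 225/4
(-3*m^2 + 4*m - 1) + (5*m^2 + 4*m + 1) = 2*m^2 + 8*m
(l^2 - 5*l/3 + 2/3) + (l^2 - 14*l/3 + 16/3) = 2*l^2 - 19*l/3 + 6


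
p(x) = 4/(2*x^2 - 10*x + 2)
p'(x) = 4*(10 - 4*x)/(2*x^2 - 10*x + 2)^2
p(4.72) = -6.22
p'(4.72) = -85.86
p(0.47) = -1.77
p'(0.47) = 6.37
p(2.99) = -0.40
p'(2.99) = -0.08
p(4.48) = -1.50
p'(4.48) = -4.48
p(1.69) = -0.44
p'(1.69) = 0.15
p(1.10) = -0.61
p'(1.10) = 0.52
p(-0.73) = 0.39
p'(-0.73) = 0.48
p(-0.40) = 0.63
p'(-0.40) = 1.16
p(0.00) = 2.00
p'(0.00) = 10.00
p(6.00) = 0.29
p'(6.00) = -0.29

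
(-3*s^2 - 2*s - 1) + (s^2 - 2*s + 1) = -2*s^2 - 4*s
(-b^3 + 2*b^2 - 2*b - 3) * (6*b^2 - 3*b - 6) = -6*b^5 + 15*b^4 - 12*b^3 - 24*b^2 + 21*b + 18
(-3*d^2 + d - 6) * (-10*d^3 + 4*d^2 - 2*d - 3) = 30*d^5 - 22*d^4 + 70*d^3 - 17*d^2 + 9*d + 18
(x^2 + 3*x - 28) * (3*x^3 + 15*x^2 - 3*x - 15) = 3*x^5 + 24*x^4 - 42*x^3 - 444*x^2 + 39*x + 420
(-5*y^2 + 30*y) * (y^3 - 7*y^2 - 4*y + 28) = -5*y^5 + 65*y^4 - 190*y^3 - 260*y^2 + 840*y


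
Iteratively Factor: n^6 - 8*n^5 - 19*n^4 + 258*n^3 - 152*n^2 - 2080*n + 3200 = (n - 4)*(n^5 - 4*n^4 - 35*n^3 + 118*n^2 + 320*n - 800) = (n - 5)*(n - 4)*(n^4 + n^3 - 30*n^2 - 32*n + 160) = (n - 5)*(n - 4)*(n + 4)*(n^3 - 3*n^2 - 18*n + 40) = (n - 5)^2*(n - 4)*(n + 4)*(n^2 + 2*n - 8) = (n - 5)^2*(n - 4)*(n - 2)*(n + 4)*(n + 4)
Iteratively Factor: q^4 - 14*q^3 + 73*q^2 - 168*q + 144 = (q - 3)*(q^3 - 11*q^2 + 40*q - 48) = (q - 4)*(q - 3)*(q^2 - 7*q + 12) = (q - 4)^2*(q - 3)*(q - 3)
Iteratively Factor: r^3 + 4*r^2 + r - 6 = (r - 1)*(r^2 + 5*r + 6) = (r - 1)*(r + 2)*(r + 3)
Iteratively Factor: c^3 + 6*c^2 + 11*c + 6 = (c + 3)*(c^2 + 3*c + 2) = (c + 1)*(c + 3)*(c + 2)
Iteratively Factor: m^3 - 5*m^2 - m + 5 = (m - 5)*(m^2 - 1) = (m - 5)*(m + 1)*(m - 1)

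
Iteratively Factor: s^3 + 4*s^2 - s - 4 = (s + 1)*(s^2 + 3*s - 4) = (s - 1)*(s + 1)*(s + 4)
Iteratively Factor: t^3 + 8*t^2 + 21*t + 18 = (t + 3)*(t^2 + 5*t + 6) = (t + 2)*(t + 3)*(t + 3)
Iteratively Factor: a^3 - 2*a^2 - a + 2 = (a - 2)*(a^2 - 1) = (a - 2)*(a + 1)*(a - 1)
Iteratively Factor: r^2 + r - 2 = (r - 1)*(r + 2)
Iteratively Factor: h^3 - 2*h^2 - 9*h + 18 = (h - 2)*(h^2 - 9) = (h - 2)*(h + 3)*(h - 3)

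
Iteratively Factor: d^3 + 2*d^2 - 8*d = (d - 2)*(d^2 + 4*d) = (d - 2)*(d + 4)*(d)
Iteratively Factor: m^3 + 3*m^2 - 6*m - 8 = (m + 1)*(m^2 + 2*m - 8) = (m - 2)*(m + 1)*(m + 4)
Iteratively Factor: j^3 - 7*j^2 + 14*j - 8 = (j - 2)*(j^2 - 5*j + 4) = (j - 4)*(j - 2)*(j - 1)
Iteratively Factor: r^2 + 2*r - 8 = (r + 4)*(r - 2)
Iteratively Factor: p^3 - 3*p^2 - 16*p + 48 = (p + 4)*(p^2 - 7*p + 12) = (p - 4)*(p + 4)*(p - 3)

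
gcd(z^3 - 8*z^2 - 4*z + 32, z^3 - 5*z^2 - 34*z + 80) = z^2 - 10*z + 16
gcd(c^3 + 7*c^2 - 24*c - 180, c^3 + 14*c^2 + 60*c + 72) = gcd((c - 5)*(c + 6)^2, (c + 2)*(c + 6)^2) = c^2 + 12*c + 36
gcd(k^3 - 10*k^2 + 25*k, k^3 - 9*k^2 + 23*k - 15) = k - 5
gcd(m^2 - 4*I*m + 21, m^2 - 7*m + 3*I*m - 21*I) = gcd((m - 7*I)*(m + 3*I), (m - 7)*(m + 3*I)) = m + 3*I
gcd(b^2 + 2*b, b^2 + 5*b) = b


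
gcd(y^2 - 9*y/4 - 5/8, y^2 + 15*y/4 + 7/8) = y + 1/4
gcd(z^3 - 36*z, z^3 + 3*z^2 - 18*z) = z^2 + 6*z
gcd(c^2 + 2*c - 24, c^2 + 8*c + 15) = 1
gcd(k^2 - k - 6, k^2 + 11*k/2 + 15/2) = 1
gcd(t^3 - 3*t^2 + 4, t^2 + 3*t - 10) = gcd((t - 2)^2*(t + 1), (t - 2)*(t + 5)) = t - 2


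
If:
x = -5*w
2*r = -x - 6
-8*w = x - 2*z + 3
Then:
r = 5*z/3 - 11/2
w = 2*z/3 - 1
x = 5 - 10*z/3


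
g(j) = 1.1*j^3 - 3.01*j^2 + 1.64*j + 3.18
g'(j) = 3.3*j^2 - 6.02*j + 1.64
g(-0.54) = 1.24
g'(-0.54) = 5.85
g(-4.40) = -156.01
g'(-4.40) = 92.02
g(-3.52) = -87.86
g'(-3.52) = 63.72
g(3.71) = 24.01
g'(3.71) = 24.73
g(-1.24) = -5.58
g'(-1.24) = 14.18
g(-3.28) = -73.40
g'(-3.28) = 56.89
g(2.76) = 7.90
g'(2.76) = 10.16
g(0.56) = 3.35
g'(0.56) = -0.70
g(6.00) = 142.26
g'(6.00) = 84.32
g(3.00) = 10.71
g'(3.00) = 13.28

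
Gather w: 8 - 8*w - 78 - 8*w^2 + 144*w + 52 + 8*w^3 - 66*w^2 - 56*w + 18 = 8*w^3 - 74*w^2 + 80*w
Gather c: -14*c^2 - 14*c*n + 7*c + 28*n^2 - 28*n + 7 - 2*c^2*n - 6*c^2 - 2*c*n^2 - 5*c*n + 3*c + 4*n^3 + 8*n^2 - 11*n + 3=c^2*(-2*n - 20) + c*(-2*n^2 - 19*n + 10) + 4*n^3 + 36*n^2 - 39*n + 10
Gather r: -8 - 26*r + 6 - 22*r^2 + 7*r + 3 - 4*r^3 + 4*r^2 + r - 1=-4*r^3 - 18*r^2 - 18*r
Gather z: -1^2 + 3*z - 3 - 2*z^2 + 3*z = -2*z^2 + 6*z - 4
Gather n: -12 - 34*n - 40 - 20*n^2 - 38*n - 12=-20*n^2 - 72*n - 64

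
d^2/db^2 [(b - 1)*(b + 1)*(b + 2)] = 6*b + 4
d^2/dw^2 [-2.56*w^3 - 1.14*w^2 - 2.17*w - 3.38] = -15.36*w - 2.28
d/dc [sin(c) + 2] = cos(c)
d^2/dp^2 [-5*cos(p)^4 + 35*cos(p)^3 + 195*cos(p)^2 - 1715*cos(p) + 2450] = 80*sin(p)^4 + 680*sin(p)^2 + 6755*cos(p)/4 - 315*cos(3*p)/4 - 370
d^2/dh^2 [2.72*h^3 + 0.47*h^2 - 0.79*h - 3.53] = 16.32*h + 0.94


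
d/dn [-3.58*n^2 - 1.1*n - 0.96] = -7.16*n - 1.1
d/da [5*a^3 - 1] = 15*a^2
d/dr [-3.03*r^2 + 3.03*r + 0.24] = 3.03 - 6.06*r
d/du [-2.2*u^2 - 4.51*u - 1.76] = -4.4*u - 4.51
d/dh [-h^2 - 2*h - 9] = -2*h - 2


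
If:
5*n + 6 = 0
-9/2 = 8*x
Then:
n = -6/5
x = -9/16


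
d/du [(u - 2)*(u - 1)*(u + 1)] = 3*u^2 - 4*u - 1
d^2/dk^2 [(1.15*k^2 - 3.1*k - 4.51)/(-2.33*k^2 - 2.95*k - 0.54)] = (49.46823*k^3 + 155.587614*k^2 + 162.59439*k + 56.600306)/(12.649337*k^6 + 48.045765*k^5 + 69.625293*k^4 + 47.942515*k^3 + 16.136334*k^2 + 2.58066*k + 0.157464)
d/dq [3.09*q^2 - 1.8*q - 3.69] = 6.18*q - 1.8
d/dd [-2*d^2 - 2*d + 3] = -4*d - 2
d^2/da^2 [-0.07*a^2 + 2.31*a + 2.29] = -0.140000000000000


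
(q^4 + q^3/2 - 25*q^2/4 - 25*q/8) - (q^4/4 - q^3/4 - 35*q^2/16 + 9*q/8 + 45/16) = 3*q^4/4 + 3*q^3/4 - 65*q^2/16 - 17*q/4 - 45/16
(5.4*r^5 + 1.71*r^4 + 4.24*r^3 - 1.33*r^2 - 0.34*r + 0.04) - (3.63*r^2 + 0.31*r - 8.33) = 5.4*r^5 + 1.71*r^4 + 4.24*r^3 - 4.96*r^2 - 0.65*r + 8.37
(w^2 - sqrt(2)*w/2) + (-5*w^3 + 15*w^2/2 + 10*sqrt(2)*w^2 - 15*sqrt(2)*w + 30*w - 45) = -5*w^3 + 17*w^2/2 + 10*sqrt(2)*w^2 - 31*sqrt(2)*w/2 + 30*w - 45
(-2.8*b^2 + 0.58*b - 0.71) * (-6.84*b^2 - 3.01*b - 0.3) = 19.152*b^4 + 4.4608*b^3 + 3.9506*b^2 + 1.9631*b + 0.213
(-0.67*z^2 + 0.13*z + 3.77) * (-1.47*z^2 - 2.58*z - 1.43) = 0.9849*z^4 + 1.5375*z^3 - 4.9192*z^2 - 9.9125*z - 5.3911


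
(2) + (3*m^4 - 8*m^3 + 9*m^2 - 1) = 3*m^4 - 8*m^3 + 9*m^2 + 1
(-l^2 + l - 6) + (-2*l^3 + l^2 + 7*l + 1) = -2*l^3 + 8*l - 5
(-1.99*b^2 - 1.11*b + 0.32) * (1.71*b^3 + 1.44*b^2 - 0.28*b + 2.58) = -3.4029*b^5 - 4.7637*b^4 - 0.494*b^3 - 4.3626*b^2 - 2.9534*b + 0.8256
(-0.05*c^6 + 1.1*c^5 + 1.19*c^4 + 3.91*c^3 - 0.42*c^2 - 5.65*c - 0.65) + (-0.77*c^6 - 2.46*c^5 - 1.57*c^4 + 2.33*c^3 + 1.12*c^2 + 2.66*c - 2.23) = -0.82*c^6 - 1.36*c^5 - 0.38*c^4 + 6.24*c^3 + 0.7*c^2 - 2.99*c - 2.88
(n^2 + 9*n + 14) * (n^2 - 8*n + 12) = n^4 + n^3 - 46*n^2 - 4*n + 168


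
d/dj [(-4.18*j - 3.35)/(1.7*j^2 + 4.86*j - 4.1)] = (7.106*j^2 + 11.39*j + 33.419)/(2.89*j^4 + 16.524*j^3 + 9.6796*j^2 - 39.852*j + 16.81)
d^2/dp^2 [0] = 0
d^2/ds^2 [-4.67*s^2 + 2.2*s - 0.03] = -9.34000000000000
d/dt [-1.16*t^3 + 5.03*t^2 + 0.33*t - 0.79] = -3.48*t^2 + 10.06*t + 0.33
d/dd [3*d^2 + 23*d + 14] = 6*d + 23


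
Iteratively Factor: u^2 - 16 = (u - 4)*(u + 4)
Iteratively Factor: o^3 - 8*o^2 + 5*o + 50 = (o - 5)*(o^2 - 3*o - 10) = (o - 5)^2*(o + 2)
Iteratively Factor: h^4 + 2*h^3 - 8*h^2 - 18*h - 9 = (h + 1)*(h^3 + h^2 - 9*h - 9) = (h + 1)*(h + 3)*(h^2 - 2*h - 3) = (h + 1)^2*(h + 3)*(h - 3)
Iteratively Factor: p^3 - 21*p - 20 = (p - 5)*(p^2 + 5*p + 4) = (p - 5)*(p + 1)*(p + 4)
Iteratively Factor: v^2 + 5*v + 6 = (v + 2)*(v + 3)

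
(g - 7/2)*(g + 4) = g^2 + g/2 - 14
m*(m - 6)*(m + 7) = m^3 + m^2 - 42*m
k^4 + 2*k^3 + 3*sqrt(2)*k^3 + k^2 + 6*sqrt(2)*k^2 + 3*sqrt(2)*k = k*(k + 1)^2*(k + 3*sqrt(2))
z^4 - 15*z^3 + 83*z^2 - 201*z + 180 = (z - 5)*(z - 4)*(z - 3)^2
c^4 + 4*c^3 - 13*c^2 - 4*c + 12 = (c - 2)*(c - 1)*(c + 1)*(c + 6)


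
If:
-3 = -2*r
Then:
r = 3/2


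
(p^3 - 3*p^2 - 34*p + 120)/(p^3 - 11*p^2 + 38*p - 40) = (p + 6)/(p - 2)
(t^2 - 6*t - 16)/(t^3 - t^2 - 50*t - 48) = (t + 2)/(t^2 + 7*t + 6)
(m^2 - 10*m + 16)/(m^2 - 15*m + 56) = (m - 2)/(m - 7)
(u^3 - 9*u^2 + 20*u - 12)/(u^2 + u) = (u^3 - 9*u^2 + 20*u - 12)/(u*(u + 1))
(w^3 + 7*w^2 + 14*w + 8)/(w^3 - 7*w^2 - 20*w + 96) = (w^2 + 3*w + 2)/(w^2 - 11*w + 24)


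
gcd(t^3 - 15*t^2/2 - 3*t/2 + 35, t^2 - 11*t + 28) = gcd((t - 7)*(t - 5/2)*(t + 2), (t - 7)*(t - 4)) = t - 7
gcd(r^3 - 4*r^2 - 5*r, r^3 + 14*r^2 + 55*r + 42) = r + 1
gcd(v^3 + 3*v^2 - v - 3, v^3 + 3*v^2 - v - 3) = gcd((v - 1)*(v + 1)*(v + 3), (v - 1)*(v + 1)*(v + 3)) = v^3 + 3*v^2 - v - 3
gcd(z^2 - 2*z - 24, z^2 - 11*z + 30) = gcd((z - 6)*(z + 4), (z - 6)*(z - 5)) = z - 6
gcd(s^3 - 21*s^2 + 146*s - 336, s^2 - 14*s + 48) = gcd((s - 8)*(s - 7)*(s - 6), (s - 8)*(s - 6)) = s^2 - 14*s + 48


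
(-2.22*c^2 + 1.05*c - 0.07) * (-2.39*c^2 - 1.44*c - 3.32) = 5.3058*c^4 + 0.6873*c^3 + 6.0257*c^2 - 3.3852*c + 0.2324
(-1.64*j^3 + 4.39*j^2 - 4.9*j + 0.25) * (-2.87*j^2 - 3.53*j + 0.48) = 4.7068*j^5 - 6.8101*j^4 - 2.2209*j^3 + 18.6867*j^2 - 3.2345*j + 0.12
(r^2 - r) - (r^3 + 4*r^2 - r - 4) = -r^3 - 3*r^2 + 4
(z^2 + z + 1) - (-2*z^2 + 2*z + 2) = 3*z^2 - z - 1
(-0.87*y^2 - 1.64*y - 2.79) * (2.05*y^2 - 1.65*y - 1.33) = -1.7835*y^4 - 1.9265*y^3 - 1.8564*y^2 + 6.7847*y + 3.7107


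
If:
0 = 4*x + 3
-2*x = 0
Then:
No Solution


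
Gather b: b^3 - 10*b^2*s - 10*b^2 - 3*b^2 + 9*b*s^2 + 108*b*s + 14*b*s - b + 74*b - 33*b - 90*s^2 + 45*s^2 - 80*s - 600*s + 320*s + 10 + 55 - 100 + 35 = b^3 + b^2*(-10*s - 13) + b*(9*s^2 + 122*s + 40) - 45*s^2 - 360*s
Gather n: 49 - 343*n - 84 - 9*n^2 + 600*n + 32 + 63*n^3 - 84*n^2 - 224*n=63*n^3 - 93*n^2 + 33*n - 3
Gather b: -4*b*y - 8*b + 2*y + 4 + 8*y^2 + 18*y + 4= b*(-4*y - 8) + 8*y^2 + 20*y + 8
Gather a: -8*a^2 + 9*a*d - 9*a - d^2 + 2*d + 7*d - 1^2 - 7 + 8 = -8*a^2 + a*(9*d - 9) - d^2 + 9*d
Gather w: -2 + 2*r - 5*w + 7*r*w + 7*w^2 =2*r + 7*w^2 + w*(7*r - 5) - 2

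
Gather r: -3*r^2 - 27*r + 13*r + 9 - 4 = -3*r^2 - 14*r + 5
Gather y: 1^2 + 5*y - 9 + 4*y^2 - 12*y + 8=4*y^2 - 7*y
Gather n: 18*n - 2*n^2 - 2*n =-2*n^2 + 16*n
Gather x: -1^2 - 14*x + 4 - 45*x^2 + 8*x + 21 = -45*x^2 - 6*x + 24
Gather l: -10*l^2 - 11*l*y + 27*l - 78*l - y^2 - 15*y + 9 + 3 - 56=-10*l^2 + l*(-11*y - 51) - y^2 - 15*y - 44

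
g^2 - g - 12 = (g - 4)*(g + 3)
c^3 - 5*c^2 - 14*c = c*(c - 7)*(c + 2)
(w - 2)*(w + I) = w^2 - 2*w + I*w - 2*I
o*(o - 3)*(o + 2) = o^3 - o^2 - 6*o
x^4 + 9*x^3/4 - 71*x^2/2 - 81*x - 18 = (x - 6)*(x + 1/4)*(x + 2)*(x + 6)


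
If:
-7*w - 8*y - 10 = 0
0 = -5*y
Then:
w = -10/7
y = 0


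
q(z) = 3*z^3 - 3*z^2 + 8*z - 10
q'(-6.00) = 368.00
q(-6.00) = -814.00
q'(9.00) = 683.00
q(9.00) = 2006.00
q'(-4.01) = 176.78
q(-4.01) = -283.76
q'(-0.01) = 8.06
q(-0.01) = -10.08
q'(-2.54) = 81.30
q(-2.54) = -98.84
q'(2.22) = 39.04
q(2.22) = 25.80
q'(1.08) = 12.02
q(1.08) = -1.08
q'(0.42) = 7.07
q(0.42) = -6.95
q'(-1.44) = 35.30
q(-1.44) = -36.70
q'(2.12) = 35.73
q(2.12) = 22.06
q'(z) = 9*z^2 - 6*z + 8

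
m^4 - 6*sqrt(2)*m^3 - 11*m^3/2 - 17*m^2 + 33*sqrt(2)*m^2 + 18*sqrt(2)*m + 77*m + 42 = (m - 6)*(m - 7*sqrt(2))*(sqrt(2)*m/2 + 1)*(sqrt(2)*m + sqrt(2)/2)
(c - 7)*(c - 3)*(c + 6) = c^3 - 4*c^2 - 39*c + 126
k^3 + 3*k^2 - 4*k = k*(k - 1)*(k + 4)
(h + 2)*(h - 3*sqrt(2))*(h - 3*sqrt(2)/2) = h^3 - 9*sqrt(2)*h^2/2 + 2*h^2 - 9*sqrt(2)*h + 9*h + 18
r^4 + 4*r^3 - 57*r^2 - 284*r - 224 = (r - 8)*(r + 1)*(r + 4)*(r + 7)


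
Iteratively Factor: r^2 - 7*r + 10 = (r - 2)*(r - 5)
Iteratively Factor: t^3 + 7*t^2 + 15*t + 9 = (t + 3)*(t^2 + 4*t + 3) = (t + 3)^2*(t + 1)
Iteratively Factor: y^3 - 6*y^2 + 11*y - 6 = (y - 3)*(y^2 - 3*y + 2) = (y - 3)*(y - 2)*(y - 1)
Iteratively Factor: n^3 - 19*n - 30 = (n - 5)*(n^2 + 5*n + 6) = (n - 5)*(n + 3)*(n + 2)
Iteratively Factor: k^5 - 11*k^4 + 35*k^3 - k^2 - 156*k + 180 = (k - 5)*(k^4 - 6*k^3 + 5*k^2 + 24*k - 36) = (k - 5)*(k - 2)*(k^3 - 4*k^2 - 3*k + 18) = (k - 5)*(k - 2)*(k + 2)*(k^2 - 6*k + 9) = (k - 5)*(k - 3)*(k - 2)*(k + 2)*(k - 3)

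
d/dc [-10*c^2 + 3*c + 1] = 3 - 20*c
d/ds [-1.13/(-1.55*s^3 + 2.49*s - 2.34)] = (2.8137 - 5.2545*s^2)/(1.55*s^3 - 2.49*s + 2.34)^2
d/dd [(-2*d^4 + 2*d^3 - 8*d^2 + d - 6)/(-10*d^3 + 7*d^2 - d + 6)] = d*(20*d^5 - 28*d^4 - 60*d^3 - 32*d^2 - 143*d - 12)/(100*d^6 - 140*d^5 + 69*d^4 - 134*d^3 + 85*d^2 - 12*d + 36)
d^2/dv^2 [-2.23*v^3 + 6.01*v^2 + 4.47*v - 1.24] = 12.02 - 13.38*v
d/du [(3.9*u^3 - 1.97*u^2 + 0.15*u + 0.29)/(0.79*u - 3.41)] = (6.162*u^3 - 41.4533*u^2 + 13.4354*u - 0.7406)/(0.6241*u^2 - 5.3878*u + 11.6281)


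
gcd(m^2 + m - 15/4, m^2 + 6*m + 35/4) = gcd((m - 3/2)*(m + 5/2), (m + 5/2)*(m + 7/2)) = m + 5/2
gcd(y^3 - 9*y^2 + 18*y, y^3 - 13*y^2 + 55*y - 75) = y - 3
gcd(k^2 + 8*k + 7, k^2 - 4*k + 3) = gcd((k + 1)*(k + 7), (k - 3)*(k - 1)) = 1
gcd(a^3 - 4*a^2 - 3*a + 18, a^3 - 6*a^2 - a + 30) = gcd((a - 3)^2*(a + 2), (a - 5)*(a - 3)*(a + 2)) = a^2 - a - 6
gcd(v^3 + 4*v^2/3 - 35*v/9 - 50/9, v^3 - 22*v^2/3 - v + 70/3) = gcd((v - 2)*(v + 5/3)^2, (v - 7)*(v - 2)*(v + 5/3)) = v^2 - v/3 - 10/3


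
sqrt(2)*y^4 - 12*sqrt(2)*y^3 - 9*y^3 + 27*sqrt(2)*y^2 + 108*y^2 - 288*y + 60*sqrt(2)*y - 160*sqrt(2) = (y - 8)*(y - 4)*(y - 5*sqrt(2))*(sqrt(2)*y + 1)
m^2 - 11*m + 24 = (m - 8)*(m - 3)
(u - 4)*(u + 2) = u^2 - 2*u - 8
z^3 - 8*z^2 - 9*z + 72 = (z - 8)*(z - 3)*(z + 3)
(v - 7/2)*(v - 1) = v^2 - 9*v/2 + 7/2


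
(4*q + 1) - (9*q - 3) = 4 - 5*q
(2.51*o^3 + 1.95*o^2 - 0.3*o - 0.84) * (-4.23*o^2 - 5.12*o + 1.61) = -10.6173*o^5 - 21.0997*o^4 - 4.6739*o^3 + 8.2287*o^2 + 3.8178*o - 1.3524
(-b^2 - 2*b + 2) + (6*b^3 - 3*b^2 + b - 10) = 6*b^3 - 4*b^2 - b - 8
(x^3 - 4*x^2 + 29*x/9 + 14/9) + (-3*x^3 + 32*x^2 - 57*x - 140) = -2*x^3 + 28*x^2 - 484*x/9 - 1246/9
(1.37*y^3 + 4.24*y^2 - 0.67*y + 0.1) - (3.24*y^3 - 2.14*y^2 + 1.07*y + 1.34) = -1.87*y^3 + 6.38*y^2 - 1.74*y - 1.24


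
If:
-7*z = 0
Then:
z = 0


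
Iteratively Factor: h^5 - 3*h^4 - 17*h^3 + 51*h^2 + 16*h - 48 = (h - 1)*(h^4 - 2*h^3 - 19*h^2 + 32*h + 48) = (h - 4)*(h - 1)*(h^3 + 2*h^2 - 11*h - 12) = (h - 4)*(h - 1)*(h + 4)*(h^2 - 2*h - 3) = (h - 4)*(h - 1)*(h + 1)*(h + 4)*(h - 3)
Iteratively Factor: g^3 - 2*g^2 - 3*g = (g)*(g^2 - 2*g - 3) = g*(g - 3)*(g + 1)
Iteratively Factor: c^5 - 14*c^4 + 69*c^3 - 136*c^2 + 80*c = (c - 1)*(c^4 - 13*c^3 + 56*c^2 - 80*c) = (c - 4)*(c - 1)*(c^3 - 9*c^2 + 20*c) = c*(c - 4)*(c - 1)*(c^2 - 9*c + 20) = c*(c - 4)^2*(c - 1)*(c - 5)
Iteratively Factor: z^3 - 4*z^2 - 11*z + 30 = (z - 2)*(z^2 - 2*z - 15) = (z - 5)*(z - 2)*(z + 3)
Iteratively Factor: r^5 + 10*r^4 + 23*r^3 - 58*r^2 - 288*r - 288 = (r + 4)*(r^4 + 6*r^3 - r^2 - 54*r - 72) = (r - 3)*(r + 4)*(r^3 + 9*r^2 + 26*r + 24) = (r - 3)*(r + 4)^2*(r^2 + 5*r + 6) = (r - 3)*(r + 3)*(r + 4)^2*(r + 2)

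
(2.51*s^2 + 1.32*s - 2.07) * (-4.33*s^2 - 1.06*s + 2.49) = -10.8683*s^4 - 8.3762*s^3 + 13.8138*s^2 + 5.481*s - 5.1543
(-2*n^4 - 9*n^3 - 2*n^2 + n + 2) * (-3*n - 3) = 6*n^5 + 33*n^4 + 33*n^3 + 3*n^2 - 9*n - 6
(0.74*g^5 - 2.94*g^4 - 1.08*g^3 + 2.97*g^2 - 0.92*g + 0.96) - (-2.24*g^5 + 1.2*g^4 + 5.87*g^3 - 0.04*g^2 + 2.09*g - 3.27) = 2.98*g^5 - 4.14*g^4 - 6.95*g^3 + 3.01*g^2 - 3.01*g + 4.23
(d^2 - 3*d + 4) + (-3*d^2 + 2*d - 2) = -2*d^2 - d + 2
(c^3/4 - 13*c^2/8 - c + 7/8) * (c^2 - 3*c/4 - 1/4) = c^5/4 - 29*c^4/16 + 5*c^3/32 + 65*c^2/32 - 13*c/32 - 7/32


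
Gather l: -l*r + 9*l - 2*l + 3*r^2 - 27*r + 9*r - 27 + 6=l*(7 - r) + 3*r^2 - 18*r - 21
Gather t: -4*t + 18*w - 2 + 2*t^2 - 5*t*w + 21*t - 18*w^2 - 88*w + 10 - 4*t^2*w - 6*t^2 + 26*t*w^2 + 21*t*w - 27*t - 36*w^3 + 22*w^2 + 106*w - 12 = t^2*(-4*w - 4) + t*(26*w^2 + 16*w - 10) - 36*w^3 + 4*w^2 + 36*w - 4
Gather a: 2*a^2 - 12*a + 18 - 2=2*a^2 - 12*a + 16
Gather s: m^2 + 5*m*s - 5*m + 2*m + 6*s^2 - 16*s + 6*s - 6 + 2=m^2 - 3*m + 6*s^2 + s*(5*m - 10) - 4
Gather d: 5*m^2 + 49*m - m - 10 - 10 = 5*m^2 + 48*m - 20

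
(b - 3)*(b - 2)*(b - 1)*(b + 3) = b^4 - 3*b^3 - 7*b^2 + 27*b - 18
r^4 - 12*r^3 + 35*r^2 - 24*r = r*(r - 8)*(r - 3)*(r - 1)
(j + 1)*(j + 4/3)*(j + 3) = j^3 + 16*j^2/3 + 25*j/3 + 4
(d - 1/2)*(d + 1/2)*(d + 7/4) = d^3 + 7*d^2/4 - d/4 - 7/16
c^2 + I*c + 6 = (c - 2*I)*(c + 3*I)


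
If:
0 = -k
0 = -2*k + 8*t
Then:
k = 0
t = 0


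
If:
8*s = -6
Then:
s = -3/4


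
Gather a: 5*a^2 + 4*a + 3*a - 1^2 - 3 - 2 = 5*a^2 + 7*a - 6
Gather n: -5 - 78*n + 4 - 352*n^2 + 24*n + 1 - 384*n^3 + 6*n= -384*n^3 - 352*n^2 - 48*n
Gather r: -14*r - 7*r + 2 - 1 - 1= -21*r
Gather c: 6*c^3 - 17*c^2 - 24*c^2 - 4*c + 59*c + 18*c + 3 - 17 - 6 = 6*c^3 - 41*c^2 + 73*c - 20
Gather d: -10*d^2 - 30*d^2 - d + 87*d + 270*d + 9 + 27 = -40*d^2 + 356*d + 36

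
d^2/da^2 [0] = 0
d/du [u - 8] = 1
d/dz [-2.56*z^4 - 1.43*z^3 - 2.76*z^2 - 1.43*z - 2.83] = -10.24*z^3 - 4.29*z^2 - 5.52*z - 1.43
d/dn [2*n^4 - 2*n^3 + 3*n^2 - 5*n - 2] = 8*n^3 - 6*n^2 + 6*n - 5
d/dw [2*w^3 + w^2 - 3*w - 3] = 6*w^2 + 2*w - 3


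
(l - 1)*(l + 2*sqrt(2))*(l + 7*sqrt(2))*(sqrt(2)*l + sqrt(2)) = sqrt(2)*l^4 + 18*l^3 + 27*sqrt(2)*l^2 - 18*l - 28*sqrt(2)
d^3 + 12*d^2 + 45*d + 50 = (d + 2)*(d + 5)^2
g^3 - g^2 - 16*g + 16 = (g - 4)*(g - 1)*(g + 4)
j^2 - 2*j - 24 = (j - 6)*(j + 4)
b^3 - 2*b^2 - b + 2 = (b - 2)*(b - 1)*(b + 1)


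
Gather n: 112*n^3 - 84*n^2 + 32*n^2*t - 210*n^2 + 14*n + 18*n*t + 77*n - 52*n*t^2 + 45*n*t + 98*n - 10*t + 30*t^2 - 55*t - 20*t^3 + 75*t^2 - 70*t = 112*n^3 + n^2*(32*t - 294) + n*(-52*t^2 + 63*t + 189) - 20*t^3 + 105*t^2 - 135*t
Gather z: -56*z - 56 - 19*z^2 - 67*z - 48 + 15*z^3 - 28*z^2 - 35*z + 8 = 15*z^3 - 47*z^2 - 158*z - 96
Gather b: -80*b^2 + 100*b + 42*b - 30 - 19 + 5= -80*b^2 + 142*b - 44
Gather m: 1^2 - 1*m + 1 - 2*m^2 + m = 2 - 2*m^2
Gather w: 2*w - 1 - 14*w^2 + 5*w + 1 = -14*w^2 + 7*w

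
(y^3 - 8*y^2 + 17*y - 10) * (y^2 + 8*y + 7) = y^5 - 40*y^3 + 70*y^2 + 39*y - 70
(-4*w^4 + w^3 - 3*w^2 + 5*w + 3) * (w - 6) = -4*w^5 + 25*w^4 - 9*w^3 + 23*w^2 - 27*w - 18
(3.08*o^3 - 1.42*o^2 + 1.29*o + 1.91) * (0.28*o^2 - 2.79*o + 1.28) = 0.8624*o^5 - 8.9908*o^4 + 8.2654*o^3 - 4.8819*o^2 - 3.6777*o + 2.4448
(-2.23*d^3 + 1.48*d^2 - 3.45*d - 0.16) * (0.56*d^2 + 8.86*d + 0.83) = -1.2488*d^5 - 18.929*d^4 + 9.3299*d^3 - 29.4282*d^2 - 4.2811*d - 0.1328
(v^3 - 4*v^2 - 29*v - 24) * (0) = 0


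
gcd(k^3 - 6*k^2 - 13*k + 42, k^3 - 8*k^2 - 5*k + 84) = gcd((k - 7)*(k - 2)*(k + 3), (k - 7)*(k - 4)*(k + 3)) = k^2 - 4*k - 21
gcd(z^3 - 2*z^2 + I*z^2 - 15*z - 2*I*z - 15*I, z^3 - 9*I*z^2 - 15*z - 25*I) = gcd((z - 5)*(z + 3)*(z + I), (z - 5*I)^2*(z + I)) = z + I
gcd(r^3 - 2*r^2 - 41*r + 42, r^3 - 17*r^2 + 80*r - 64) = r - 1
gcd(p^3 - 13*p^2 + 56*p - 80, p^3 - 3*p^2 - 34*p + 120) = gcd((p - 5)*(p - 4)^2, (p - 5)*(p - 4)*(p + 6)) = p^2 - 9*p + 20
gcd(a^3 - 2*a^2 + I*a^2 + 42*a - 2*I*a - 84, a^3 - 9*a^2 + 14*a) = a - 2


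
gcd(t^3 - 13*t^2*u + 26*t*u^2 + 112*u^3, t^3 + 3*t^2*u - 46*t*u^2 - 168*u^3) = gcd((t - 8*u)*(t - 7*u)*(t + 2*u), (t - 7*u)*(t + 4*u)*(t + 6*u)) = t - 7*u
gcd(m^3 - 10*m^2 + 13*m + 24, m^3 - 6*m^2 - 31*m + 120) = m^2 - 11*m + 24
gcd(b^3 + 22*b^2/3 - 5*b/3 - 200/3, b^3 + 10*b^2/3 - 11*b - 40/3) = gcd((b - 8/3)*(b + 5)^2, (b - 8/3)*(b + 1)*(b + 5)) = b^2 + 7*b/3 - 40/3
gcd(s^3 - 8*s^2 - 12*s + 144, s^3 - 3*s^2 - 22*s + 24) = s^2 - 2*s - 24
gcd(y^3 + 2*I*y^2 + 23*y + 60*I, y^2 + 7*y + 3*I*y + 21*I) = y + 3*I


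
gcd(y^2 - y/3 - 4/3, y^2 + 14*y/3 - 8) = y - 4/3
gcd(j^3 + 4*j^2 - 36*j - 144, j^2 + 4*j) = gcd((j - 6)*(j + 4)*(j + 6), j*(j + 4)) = j + 4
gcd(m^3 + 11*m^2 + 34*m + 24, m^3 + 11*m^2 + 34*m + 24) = m^3 + 11*m^2 + 34*m + 24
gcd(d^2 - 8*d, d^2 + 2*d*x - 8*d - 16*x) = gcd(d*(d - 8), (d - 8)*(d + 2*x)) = d - 8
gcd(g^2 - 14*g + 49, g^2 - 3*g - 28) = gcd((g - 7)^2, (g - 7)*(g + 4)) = g - 7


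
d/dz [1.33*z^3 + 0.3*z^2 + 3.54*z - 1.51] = 3.99*z^2 + 0.6*z + 3.54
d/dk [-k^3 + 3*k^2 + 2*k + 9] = -3*k^2 + 6*k + 2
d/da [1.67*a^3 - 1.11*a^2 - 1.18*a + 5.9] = 5.01*a^2 - 2.22*a - 1.18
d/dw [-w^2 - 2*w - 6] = -2*w - 2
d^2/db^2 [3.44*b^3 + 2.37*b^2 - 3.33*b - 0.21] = 20.64*b + 4.74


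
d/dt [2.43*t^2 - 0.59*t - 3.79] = 4.86*t - 0.59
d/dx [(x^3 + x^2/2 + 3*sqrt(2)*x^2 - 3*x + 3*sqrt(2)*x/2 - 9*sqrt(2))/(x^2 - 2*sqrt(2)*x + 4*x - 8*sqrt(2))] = (x^4 - 4*sqrt(2)*x^3 + 8*x^3 - 29*sqrt(2)*x^2/2 - 7*x^2 - 96*x + 10*sqrt(2)*x - 60 + 60*sqrt(2))/(x^4 - 4*sqrt(2)*x^3 + 8*x^3 - 32*sqrt(2)*x^2 + 24*x^2 - 64*sqrt(2)*x + 64*x + 128)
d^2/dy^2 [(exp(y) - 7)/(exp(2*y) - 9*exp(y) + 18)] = (exp(4*y) - 19*exp(3*y) + 81*exp(2*y) + 99*exp(y) - 810)*exp(y)/(exp(6*y) - 27*exp(5*y) + 297*exp(4*y) - 1701*exp(3*y) + 5346*exp(2*y) - 8748*exp(y) + 5832)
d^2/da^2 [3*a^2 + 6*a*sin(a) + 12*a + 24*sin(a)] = -6*a*sin(a) - 24*sin(a) + 12*cos(a) + 6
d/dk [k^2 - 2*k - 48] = 2*k - 2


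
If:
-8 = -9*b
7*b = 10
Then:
No Solution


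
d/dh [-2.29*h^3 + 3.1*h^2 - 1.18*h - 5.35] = -6.87*h^2 + 6.2*h - 1.18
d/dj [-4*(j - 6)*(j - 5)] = 44 - 8*j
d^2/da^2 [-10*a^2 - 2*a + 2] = -20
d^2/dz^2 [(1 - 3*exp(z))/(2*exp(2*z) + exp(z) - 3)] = (-12*exp(4*z) + 22*exp(3*z) - 102*exp(2*z) + 16*exp(z) - 24)*exp(z)/(8*exp(6*z) + 12*exp(5*z) - 30*exp(4*z) - 35*exp(3*z) + 45*exp(2*z) + 27*exp(z) - 27)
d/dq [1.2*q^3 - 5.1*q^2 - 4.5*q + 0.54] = 3.6*q^2 - 10.2*q - 4.5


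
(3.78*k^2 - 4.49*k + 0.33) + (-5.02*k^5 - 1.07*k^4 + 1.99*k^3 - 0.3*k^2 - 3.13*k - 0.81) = -5.02*k^5 - 1.07*k^4 + 1.99*k^3 + 3.48*k^2 - 7.62*k - 0.48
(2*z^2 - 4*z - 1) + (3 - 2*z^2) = 2 - 4*z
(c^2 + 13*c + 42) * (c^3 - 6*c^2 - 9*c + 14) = c^5 + 7*c^4 - 45*c^3 - 355*c^2 - 196*c + 588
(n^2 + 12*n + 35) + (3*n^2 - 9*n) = 4*n^2 + 3*n + 35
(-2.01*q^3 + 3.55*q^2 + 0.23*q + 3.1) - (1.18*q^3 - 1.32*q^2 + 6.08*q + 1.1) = -3.19*q^3 + 4.87*q^2 - 5.85*q + 2.0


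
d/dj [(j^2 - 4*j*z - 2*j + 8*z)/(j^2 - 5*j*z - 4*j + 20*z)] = ((-2*j + 5*z + 4)*(j^2 - 4*j*z - 2*j + 8*z) + 2*(j - 2*z - 1)*(j^2 - 5*j*z - 4*j + 20*z))/(j^2 - 5*j*z - 4*j + 20*z)^2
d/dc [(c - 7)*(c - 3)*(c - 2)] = 3*c^2 - 24*c + 41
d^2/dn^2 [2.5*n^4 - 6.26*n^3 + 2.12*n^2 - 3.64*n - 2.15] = 30.0*n^2 - 37.56*n + 4.24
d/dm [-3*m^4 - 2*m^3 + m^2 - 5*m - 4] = -12*m^3 - 6*m^2 + 2*m - 5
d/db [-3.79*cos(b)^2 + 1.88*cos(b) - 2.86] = (7.58*cos(b) - 1.88)*sin(b)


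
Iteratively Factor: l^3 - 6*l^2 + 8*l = (l - 4)*(l^2 - 2*l) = l*(l - 4)*(l - 2)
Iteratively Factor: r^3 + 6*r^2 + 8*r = (r + 2)*(r^2 + 4*r) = (r + 2)*(r + 4)*(r)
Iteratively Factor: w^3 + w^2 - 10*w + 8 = (w - 1)*(w^2 + 2*w - 8) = (w - 1)*(w + 4)*(w - 2)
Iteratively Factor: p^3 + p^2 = (p)*(p^2 + p) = p^2*(p + 1)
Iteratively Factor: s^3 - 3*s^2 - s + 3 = (s - 1)*(s^2 - 2*s - 3) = (s - 1)*(s + 1)*(s - 3)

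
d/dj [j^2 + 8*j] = 2*j + 8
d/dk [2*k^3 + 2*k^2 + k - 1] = 6*k^2 + 4*k + 1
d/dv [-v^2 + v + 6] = 1 - 2*v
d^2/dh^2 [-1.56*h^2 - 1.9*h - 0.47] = -3.12000000000000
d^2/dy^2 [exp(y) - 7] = exp(y)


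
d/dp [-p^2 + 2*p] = 2 - 2*p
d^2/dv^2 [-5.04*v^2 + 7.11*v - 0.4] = -10.0800000000000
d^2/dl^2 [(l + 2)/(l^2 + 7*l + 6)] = 2*((l + 2)*(2*l + 7)^2 - 3*(l + 3)*(l^2 + 7*l + 6))/(l^2 + 7*l + 6)^3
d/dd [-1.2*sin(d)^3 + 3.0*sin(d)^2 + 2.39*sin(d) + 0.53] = (-3.6*sin(d)^2 + 6.0*sin(d) + 2.39)*cos(d)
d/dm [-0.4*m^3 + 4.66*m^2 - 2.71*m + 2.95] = -1.2*m^2 + 9.32*m - 2.71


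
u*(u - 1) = u^2 - u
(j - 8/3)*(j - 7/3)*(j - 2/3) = j^3 - 17*j^2/3 + 86*j/9 - 112/27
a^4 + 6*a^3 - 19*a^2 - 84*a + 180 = (a - 3)*(a - 2)*(a + 5)*(a + 6)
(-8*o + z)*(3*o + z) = -24*o^2 - 5*o*z + z^2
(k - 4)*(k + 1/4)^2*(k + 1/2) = k^4 - 3*k^3 - 59*k^2/16 - 39*k/32 - 1/8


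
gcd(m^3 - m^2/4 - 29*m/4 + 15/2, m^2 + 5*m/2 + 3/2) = 1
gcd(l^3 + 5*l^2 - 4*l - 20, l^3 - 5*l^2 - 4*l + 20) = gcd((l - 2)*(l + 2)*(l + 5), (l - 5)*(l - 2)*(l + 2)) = l^2 - 4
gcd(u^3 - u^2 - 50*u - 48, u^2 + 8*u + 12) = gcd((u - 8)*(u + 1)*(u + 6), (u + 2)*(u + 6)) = u + 6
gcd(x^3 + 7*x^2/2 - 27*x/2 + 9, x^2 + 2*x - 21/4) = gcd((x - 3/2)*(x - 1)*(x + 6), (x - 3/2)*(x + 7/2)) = x - 3/2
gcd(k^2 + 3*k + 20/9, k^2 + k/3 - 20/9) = k + 5/3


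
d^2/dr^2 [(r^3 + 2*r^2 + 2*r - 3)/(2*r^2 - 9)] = 2*(26*r^3 + 72*r^2 + 351*r + 108)/(8*r^6 - 108*r^4 + 486*r^2 - 729)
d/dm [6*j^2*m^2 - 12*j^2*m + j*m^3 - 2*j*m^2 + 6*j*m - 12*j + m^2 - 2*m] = 12*j^2*m - 12*j^2 + 3*j*m^2 - 4*j*m + 6*j + 2*m - 2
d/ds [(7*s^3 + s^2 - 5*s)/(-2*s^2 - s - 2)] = (-14*s^4 - 14*s^3 - 53*s^2 - 4*s + 10)/(4*s^4 + 4*s^3 + 9*s^2 + 4*s + 4)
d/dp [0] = 0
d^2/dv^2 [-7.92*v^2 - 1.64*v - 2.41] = -15.8400000000000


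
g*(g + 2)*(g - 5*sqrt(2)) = g^3 - 5*sqrt(2)*g^2 + 2*g^2 - 10*sqrt(2)*g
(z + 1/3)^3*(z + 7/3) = z^4 + 10*z^3/3 + 8*z^2/3 + 22*z/27 + 7/81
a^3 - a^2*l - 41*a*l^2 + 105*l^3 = (a - 5*l)*(a - 3*l)*(a + 7*l)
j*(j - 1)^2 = j^3 - 2*j^2 + j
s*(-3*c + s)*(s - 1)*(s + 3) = -3*c*s^3 - 6*c*s^2 + 9*c*s + s^4 + 2*s^3 - 3*s^2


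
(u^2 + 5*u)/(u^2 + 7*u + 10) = u/(u + 2)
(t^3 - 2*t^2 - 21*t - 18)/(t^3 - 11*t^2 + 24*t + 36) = (t + 3)/(t - 6)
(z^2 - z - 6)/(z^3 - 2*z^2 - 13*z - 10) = (z - 3)/(z^2 - 4*z - 5)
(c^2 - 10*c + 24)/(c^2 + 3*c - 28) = (c - 6)/(c + 7)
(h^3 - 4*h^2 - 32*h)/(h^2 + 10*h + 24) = h*(h - 8)/(h + 6)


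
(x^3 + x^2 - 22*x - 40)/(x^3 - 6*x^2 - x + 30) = (x + 4)/(x - 3)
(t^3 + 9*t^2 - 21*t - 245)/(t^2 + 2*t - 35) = t + 7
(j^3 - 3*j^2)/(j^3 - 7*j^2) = (j - 3)/(j - 7)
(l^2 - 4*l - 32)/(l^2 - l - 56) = (l + 4)/(l + 7)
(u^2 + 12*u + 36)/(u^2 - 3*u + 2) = (u^2 + 12*u + 36)/(u^2 - 3*u + 2)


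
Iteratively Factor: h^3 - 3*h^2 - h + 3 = (h - 1)*(h^2 - 2*h - 3) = (h - 3)*(h - 1)*(h + 1)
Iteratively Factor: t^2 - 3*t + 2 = (t - 1)*(t - 2)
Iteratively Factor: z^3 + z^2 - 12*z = (z - 3)*(z^2 + 4*z) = (z - 3)*(z + 4)*(z)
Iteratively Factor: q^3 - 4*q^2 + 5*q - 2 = (q - 2)*(q^2 - 2*q + 1) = (q - 2)*(q - 1)*(q - 1)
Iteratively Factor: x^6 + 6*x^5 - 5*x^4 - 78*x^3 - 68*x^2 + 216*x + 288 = (x - 2)*(x^5 + 8*x^4 + 11*x^3 - 56*x^2 - 180*x - 144) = (x - 2)*(x + 2)*(x^4 + 6*x^3 - x^2 - 54*x - 72) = (x - 2)*(x + 2)^2*(x^3 + 4*x^2 - 9*x - 36) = (x - 2)*(x + 2)^2*(x + 3)*(x^2 + x - 12) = (x - 2)*(x + 2)^2*(x + 3)*(x + 4)*(x - 3)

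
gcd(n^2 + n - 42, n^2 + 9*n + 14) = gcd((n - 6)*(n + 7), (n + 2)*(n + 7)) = n + 7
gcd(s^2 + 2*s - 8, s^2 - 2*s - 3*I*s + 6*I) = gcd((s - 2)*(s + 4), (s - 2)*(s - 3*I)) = s - 2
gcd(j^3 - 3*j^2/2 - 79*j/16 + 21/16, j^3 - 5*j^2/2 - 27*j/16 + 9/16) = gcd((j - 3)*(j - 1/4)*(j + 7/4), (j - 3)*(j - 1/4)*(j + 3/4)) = j^2 - 13*j/4 + 3/4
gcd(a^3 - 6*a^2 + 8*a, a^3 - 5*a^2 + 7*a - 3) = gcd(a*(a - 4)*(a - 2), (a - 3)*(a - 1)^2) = 1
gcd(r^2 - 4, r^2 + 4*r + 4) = r + 2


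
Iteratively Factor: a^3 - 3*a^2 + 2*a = (a - 1)*(a^2 - 2*a) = a*(a - 1)*(a - 2)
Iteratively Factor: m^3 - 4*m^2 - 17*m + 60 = (m - 5)*(m^2 + m - 12) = (m - 5)*(m - 3)*(m + 4)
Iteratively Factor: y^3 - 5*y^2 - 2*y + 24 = (y - 4)*(y^2 - y - 6) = (y - 4)*(y + 2)*(y - 3)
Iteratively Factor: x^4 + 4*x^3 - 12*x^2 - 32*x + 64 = (x + 4)*(x^3 - 12*x + 16) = (x + 4)^2*(x^2 - 4*x + 4) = (x - 2)*(x + 4)^2*(x - 2)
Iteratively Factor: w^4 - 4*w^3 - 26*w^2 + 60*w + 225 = (w - 5)*(w^3 + w^2 - 21*w - 45) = (w - 5)*(w + 3)*(w^2 - 2*w - 15) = (w - 5)*(w + 3)^2*(w - 5)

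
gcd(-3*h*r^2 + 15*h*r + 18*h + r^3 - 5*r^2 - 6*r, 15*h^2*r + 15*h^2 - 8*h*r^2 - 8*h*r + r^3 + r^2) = -3*h*r - 3*h + r^2 + r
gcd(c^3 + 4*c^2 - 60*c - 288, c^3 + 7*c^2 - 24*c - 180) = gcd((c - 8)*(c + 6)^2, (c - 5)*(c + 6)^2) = c^2 + 12*c + 36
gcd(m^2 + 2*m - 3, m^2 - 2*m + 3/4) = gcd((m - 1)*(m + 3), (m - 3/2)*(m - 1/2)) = 1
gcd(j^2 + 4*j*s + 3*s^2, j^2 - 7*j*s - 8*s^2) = j + s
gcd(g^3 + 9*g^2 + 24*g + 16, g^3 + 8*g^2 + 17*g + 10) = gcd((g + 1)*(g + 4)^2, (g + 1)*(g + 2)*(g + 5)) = g + 1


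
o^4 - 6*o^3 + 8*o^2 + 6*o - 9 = (o - 3)^2*(o - 1)*(o + 1)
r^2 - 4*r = r*(r - 4)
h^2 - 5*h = h*(h - 5)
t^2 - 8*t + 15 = (t - 5)*(t - 3)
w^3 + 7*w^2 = w^2*(w + 7)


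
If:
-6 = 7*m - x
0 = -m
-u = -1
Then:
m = 0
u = 1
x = 6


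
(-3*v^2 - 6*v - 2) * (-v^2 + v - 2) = 3*v^4 + 3*v^3 + 2*v^2 + 10*v + 4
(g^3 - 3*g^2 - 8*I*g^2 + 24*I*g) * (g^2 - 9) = g^5 - 3*g^4 - 8*I*g^4 - 9*g^3 + 24*I*g^3 + 27*g^2 + 72*I*g^2 - 216*I*g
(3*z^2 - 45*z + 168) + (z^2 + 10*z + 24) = 4*z^2 - 35*z + 192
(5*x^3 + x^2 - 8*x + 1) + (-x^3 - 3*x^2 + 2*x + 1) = 4*x^3 - 2*x^2 - 6*x + 2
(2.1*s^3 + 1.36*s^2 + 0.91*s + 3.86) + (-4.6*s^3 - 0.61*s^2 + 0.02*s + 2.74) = -2.5*s^3 + 0.75*s^2 + 0.93*s + 6.6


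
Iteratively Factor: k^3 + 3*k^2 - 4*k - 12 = (k + 3)*(k^2 - 4) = (k + 2)*(k + 3)*(k - 2)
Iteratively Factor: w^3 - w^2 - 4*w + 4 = (w + 2)*(w^2 - 3*w + 2) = (w - 2)*(w + 2)*(w - 1)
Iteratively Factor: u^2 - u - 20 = (u + 4)*(u - 5)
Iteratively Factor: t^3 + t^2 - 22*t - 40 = (t + 2)*(t^2 - t - 20) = (t - 5)*(t + 2)*(t + 4)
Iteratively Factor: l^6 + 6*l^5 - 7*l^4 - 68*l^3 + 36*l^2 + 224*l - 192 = (l + 3)*(l^5 + 3*l^4 - 16*l^3 - 20*l^2 + 96*l - 64) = (l + 3)*(l + 4)*(l^4 - l^3 - 12*l^2 + 28*l - 16) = (l - 2)*(l + 3)*(l + 4)*(l^3 + l^2 - 10*l + 8) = (l - 2)^2*(l + 3)*(l + 4)*(l^2 + 3*l - 4) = (l - 2)^2*(l - 1)*(l + 3)*(l + 4)*(l + 4)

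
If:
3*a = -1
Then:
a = -1/3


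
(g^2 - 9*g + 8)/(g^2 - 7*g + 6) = (g - 8)/(g - 6)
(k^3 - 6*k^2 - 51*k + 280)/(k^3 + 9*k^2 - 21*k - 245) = (k - 8)/(k + 7)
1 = 1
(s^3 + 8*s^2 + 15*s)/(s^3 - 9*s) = (s + 5)/(s - 3)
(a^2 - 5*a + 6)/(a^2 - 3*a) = (a - 2)/a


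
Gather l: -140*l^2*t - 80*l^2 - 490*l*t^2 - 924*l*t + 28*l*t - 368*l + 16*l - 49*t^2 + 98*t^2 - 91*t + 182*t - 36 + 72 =l^2*(-140*t - 80) + l*(-490*t^2 - 896*t - 352) + 49*t^2 + 91*t + 36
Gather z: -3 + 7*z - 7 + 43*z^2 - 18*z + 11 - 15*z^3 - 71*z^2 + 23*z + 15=-15*z^3 - 28*z^2 + 12*z + 16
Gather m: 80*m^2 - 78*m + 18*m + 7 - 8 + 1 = 80*m^2 - 60*m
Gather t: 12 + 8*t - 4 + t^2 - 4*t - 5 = t^2 + 4*t + 3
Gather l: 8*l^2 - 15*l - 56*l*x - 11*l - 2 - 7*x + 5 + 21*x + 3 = 8*l^2 + l*(-56*x - 26) + 14*x + 6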